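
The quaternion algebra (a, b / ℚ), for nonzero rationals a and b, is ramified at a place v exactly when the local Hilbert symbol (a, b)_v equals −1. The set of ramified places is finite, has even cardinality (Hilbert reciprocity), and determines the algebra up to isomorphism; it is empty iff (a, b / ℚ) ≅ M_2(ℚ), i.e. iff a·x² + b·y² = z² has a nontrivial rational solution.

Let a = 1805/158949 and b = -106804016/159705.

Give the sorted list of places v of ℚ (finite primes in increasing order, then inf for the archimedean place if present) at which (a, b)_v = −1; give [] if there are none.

[3, 11]

(a, b) ≡ (105, -1155) mod (ℚ^×)²; places V = {2, 3, 5, 7, 11, 13, 19, 29, 41, ∞}.
(a,b)_29: α=-2, u≡14; β=0, v≡13 (mod 29); (14|29)=-1, (13|29)=+1; sign (−1)^0·-1^0·+1^-2 = +1.
(a,b)_3: α=-3, u≡2; β=-3, v≡2 (mod 3); (2|3)=-1, (2|3)=-1; sign (−1)^1·-1^-3·-1^-3 = -1.
(a,b)_19: α=2, u≡18; β=2, v≡5 (mod 19); (18|19)=-1, (5|19)=+1; sign (−1)^0·-1^2·+1^2 = +1.
(a,b)_13: α=0, u≡1; β=-2, v≡5 (mod 13); (1|13)=+1, (5|13)=-1; sign (−1)^0·+1^-2·-1^0 = +1.
(a,b)_2: α=0, β=4; u≡1, v≡5 (mod 8); ε(u)ε(v)=0·0, αω(v)=0·1, βω(u)=4·0; sum ≡ 0  ⇒  +1.
(a,b)_7: α=-1, u≡1; β=-1, v≡5 (mod 7); (1|7)=+1, (5|7)=-1; sign (−1)^1·+1^-1·-1^-1 = +1.
(a,b)_5: α=1, u≡4; β=-1, v≡4 (mod 5); (4|5)=+1, (4|5)=+1; sign (−1)^0·+1^-1·+1^1 = +1.
(a,b)_11: α=0, u≡10; β=1, v≡5 (mod 11); (10|11)=-1, (5|11)=+1; sign (−1)^0·-1^1·+1^0 = -1.
(a,b)_∞: sgn(105)=+, sgn(-1155)=−, so +1.
(a,b)_41: α=0, u≡5; β=2, v≡26 (mod 41); (5|41)=+1, (26|41)=-1; sign (−1)^0·+1^2·-1^0 = +1.
|Ram(105, -1155)| = 2, even; anisotropic at {3, 11}.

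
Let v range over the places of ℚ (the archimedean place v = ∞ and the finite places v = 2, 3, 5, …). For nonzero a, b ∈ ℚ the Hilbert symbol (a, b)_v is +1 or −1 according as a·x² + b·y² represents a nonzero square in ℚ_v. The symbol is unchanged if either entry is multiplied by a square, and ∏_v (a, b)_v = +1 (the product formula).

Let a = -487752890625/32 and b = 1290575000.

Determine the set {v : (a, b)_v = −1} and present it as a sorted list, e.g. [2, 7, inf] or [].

[11, 13]

(a, b) ≡ (-130, 1430) mod (ℚ^×)²; places V = {2, 3, 5, 7, 11, 13, 19, ∞}.
(a,b)_∞: sgn(-130)=−, sgn(1430)=+, so +1.
(a,b)_19: α=0, u≡15; β=2, v≡17 (mod 19); (15|19)=-1, (17|19)=+1; sign (−1)^0·-1^2·+1^0 = +1.
(a,b)_7: α=2, u≡3; β=0, v≡1 (mod 7); (3|7)=-1, (1|7)=+1; sign (−1)^0·-1^0·+1^2 = +1.
(a,b)_11: α=2, u≡10; β=1, v≡1 (mod 11); (10|11)=-1, (1|11)=+1; sign (−1)^0·-1^1·+1^2 = -1.
(a,b)_2: α=-5, β=3; u≡7, v≡3 (mod 8); ε(u)ε(v)=1·1, αω(v)=-5·1, βω(u)=3·0; sum ≡ 0  ⇒  +1.
(a,b)_13: α=1, u≡9; β=1, v≡6 (mod 13); (9|13)=+1, (6|13)=-1; sign (−1)^0·+1^1·-1^1 = -1.
(a,b)_3: α=4, u≡2; β=0, v≡2 (mod 3); (2|3)=-1, (2|3)=-1; sign (−1)^0·-1^0·-1^4 = +1.
(a,b)_5: α=7, u≡4; β=5, v≡4 (mod 5); (4|5)=+1, (4|5)=+1; sign (−1)^0·+1^5·+1^7 = +1.
(-130, 1430 / ℚ) ramifies at {11, 13}: a division algebra.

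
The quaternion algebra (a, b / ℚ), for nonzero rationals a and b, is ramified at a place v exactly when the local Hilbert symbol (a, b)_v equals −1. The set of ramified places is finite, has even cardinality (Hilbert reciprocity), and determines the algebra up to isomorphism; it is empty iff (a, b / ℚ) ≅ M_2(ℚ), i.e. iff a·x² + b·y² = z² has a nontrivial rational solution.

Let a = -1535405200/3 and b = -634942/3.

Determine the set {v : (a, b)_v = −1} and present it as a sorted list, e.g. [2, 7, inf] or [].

Mod squares: a ≡ -651, b ≡ -38874. Check v ∈ {∞, 2, 3, 5, 7, 11, 19, 31}.
v=31: a=31^1·(≡9), b=31^1·(≡3) mod 31; (9|31)=+1, (3|31)=-1; (−1)^{1·1·15}·(+1)^1·(-1)^1 = +1.
v=2: v_2(a)=4, v_2(b)=1; units ≡ 5, 3 (mod 8); ε·ε+αω+βω = 0·1+4·1+1·1 ≡ 1  ⇒  (a,b)_2 = -1.
v=11: a=11^0·(≡4), b=11^1·(≡2) mod 11; (4|11)=+1, (2|11)=-1; (−1)^{0·1·5}·(+1)^1·(-1)^0 = +1.
v=∞: -651 < 0 and -38874 < 0  ⇒  (a,b)_∞ = -1.
v=19: a=19^2·(≡15), b=19^1·(≡1) mod 19; (15|19)=-1, (1|19)=+1; (−1)^{2·1·9}·(-1)^1·(+1)^2 = -1.
v=5: a=5^2·(≡4), b=5^0·(≡1) mod 5; (4|5)=+1, (1|5)=+1; (−1)^{2·0·2}·(+1)^0·(+1)^2 = +1.
v=7: a=7^3·(≡3), b=7^2·(≡2) mod 7; (3|7)=-1, (2|7)=+1; (−1)^{3·2·3}·(-1)^2·(+1)^3 = +1.
v=3: a=3^-1·(≡2), b=3^-1·(≡2) mod 3; (2|3)=-1, (2|3)=-1; (−1)^{-1·-1·1}·(-1)^-1·(-1)^-1 = -1.
Ram(-651, -38874) = {2, 3, 19, ∞}; no ℚ_2-point on the conic.

[2, 3, 19, inf]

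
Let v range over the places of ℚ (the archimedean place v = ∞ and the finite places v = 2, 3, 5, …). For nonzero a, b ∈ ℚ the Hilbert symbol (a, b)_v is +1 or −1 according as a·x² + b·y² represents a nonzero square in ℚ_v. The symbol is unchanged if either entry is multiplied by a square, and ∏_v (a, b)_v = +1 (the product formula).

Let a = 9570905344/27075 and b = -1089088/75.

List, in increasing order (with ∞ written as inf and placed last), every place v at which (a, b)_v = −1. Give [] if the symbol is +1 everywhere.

Mod squares: a ≡ 3927, b ≡ -51051. Check v ∈ {∞, 2, 3, 5, 7, 11, 13, 17, 19}.
v=∞: 3927 > 0 and -51051 < 0  ⇒  (a,b)_∞ = +1.
v=2: v_2(a)=8, v_2(b)=6; units ≡ 7, 5 (mod 8); ε·ε+αω+βω = 1·0+8·1+6·0 ≡ 0  ⇒  (a,b)_2 = +1.
v=11: a=11^1·(≡9), b=11^1·(≡4) mod 11; (9|11)=+1, (4|11)=+1; (−1)^{1·1·5}·(+1)^1·(+1)^1 = -1.
v=17: a=17^1·(≡7), b=17^1·(≡11) mod 17; (7|17)=-1, (11|17)=-1; (−1)^{1·1·8}·(-1)^1·(-1)^1 = +1.
v=7: a=7^1·(≡1), b=7^1·(≡1) mod 7; (1|7)=+1, (1|7)=+1; (−1)^{1·1·3}·(+1)^1·(+1)^1 = -1.
v=13: a=13^4·(≡9), b=13^1·(≡10) mod 13; (9|13)=+1, (10|13)=+1; (−1)^{4·1·6}·(+1)^1·(+1)^4 = +1.
v=19: a=19^-2·(≡15), b=19^0·(≡8) mod 19; (15|19)=-1, (8|19)=-1; (−1)^{-2·0·9}·(-1)^0·(-1)^-2 = +1.
v=3: a=3^-1·(≡1), b=3^-1·(≡2) mod 3; (1|3)=+1, (2|3)=-1; (−1)^{-1·-1·1}·(+1)^-1·(-1)^-1 = +1.
v=5: a=5^-2·(≡3), b=5^-2·(≡4) mod 5; (3|5)=-1, (4|5)=+1; (−1)^{-2·-2·2}·(-1)^-2·(+1)^-2 = +1.
|Ram(3927, -51051)| = 2, even; anisotropic at {7, 11}.

[7, 11]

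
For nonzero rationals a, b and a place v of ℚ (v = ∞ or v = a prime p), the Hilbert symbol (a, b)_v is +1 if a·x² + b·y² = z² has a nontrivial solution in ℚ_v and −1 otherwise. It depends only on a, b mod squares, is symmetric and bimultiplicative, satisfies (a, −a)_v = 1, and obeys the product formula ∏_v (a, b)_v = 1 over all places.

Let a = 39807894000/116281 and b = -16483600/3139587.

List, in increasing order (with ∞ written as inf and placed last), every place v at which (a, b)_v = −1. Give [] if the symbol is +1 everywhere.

Mod squares: a ≡ 2415, b ≡ -3. Check v ∈ {∞, 2, 3, 5, 7, 11, 23, 29, 31}.
v=∞: 2415 > 0 and -3 < 0  ⇒  (a,b)_∞ = +1.
v=31: a=31^-2·(≡1), b=31^-2·(≡18) mod 31; (1|31)=+1, (18|31)=+1; (−1)^{-2·-2·15}·(+1)^-2·(+1)^-2 = +1.
v=29: a=29^2·(≡10), b=29^2·(≡26) mod 29; (10|29)=-1, (26|29)=-1; (−1)^{2·2·14}·(-1)^2·(-1)^2 = +1.
v=2: v_2(a)=4, v_2(b)=4; units ≡ 7, 5 (mod 8); ε·ε+αω+βω = 1·0+4·1+4·0 ≡ 0  ⇒  (a,b)_2 = +1.
v=3: a=3^1·(≡1), b=3^-3·(≡2) mod 3; (1|3)=+1, (2|3)=-1; (−1)^{1·-3·1}·(+1)^-3·(-1)^1 = +1.
v=5: a=5^3·(≡2), b=5^2·(≡3) mod 5; (2|5)=-1, (3|5)=-1; (−1)^{3·2·2}·(-1)^2·(-1)^3 = -1.
v=7: a=7^3·(≡4), b=7^2·(≡2) mod 7; (4|7)=+1, (2|7)=+1; (−1)^{3·2·3}·(+1)^2·(+1)^3 = +1.
v=11: a=11^-2·(≡7), b=11^-2·(≡6) mod 11; (7|11)=-1, (6|11)=-1; (−1)^{-2·-2·5}·(-1)^-2·(-1)^-2 = +1.
v=23: a=23^1·(≡2), b=23^0·(≡15) mod 23; (2|23)=+1, (15|23)=-1; (−1)^{1·0·11}·(+1)^0·(-1)^1 = -1.
(2415, -3 / ℚ) ramifies at {5, 23}: a division algebra.

[5, 23]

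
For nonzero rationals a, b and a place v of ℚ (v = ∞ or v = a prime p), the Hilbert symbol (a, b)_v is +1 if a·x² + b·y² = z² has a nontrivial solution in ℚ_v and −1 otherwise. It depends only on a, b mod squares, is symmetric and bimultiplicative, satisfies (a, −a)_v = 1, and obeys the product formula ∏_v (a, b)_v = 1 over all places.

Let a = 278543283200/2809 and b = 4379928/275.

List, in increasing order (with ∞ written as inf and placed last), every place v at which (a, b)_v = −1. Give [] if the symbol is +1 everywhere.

Mod squares: a ≡ 222053, b ≡ 14322. Check v ∈ {∞, 2, 3, 5, 7, 11, 13, 19, 29, 31, 53}.
v=29: a=29^1·(≡6), b=29^2·(≡24) mod 29; (6|29)=+1, (24|29)=+1; (−1)^{1·2·14}·(+1)^2·(+1)^1 = +1.
v=13: a=13^1·(≡9), b=13^0·(≡10) mod 13; (9|13)=+1, (10|13)=+1; (−1)^{1·0·6}·(+1)^0·(+1)^1 = +1.
v=31: a=31^1·(≡18), b=31^1·(≡18) mod 31; (18|31)=+1, (18|31)=+1; (−1)^{1·1·15}·(+1)^1·(+1)^1 = -1.
v=53: a=53^-2·(≡15), b=53^0·(≡22) mod 53; (15|53)=+1, (22|53)=-1; (−1)^{-2·0·26}·(+1)^0·(-1)^-2 = +1.
v=∞: 222053 > 0 and 14322 > 0  ⇒  (a,b)_∞ = +1.
v=7: a=7^2·(≡3), b=7^1·(≡1) mod 7; (3|7)=-1, (1|7)=+1; (−1)^{2·1·3}·(-1)^1·(+1)^2 = -1.
v=19: a=19^1·(≡12), b=19^0·(≡18) mod 19; (12|19)=-1, (18|19)=-1; (−1)^{1·0·9}·(-1)^0·(-1)^1 = -1.
v=3: a=3^0·(≡2), b=3^1·(≡1) mod 3; (2|3)=-1, (1|3)=+1; (−1)^{0·1·1}·(-1)^1·(+1)^0 = -1.
v=11: a=11^0·(≡7), b=11^-1·(≡1) mod 11; (7|11)=-1, (1|11)=+1; (−1)^{0·-1·5}·(-1)^-1·(+1)^0 = -1.
v=5: a=5^2·(≡2), b=5^-2·(≡3) mod 5; (2|5)=-1, (3|5)=-1; (−1)^{2·-2·2}·(-1)^-2·(-1)^2 = +1.
v=2: v_2(a)=10, v_2(b)=3; units ≡ 5, 1 (mod 8); ε·ε+αω+βω = 0·0+10·0+3·1 ≡ 1  ⇒  (a,b)_2 = -1.
|Ram(222053, 14322)| = 6, even; anisotropic at {2, 3, 7, 11, 19, 31}.

[2, 3, 7, 11, 19, 31]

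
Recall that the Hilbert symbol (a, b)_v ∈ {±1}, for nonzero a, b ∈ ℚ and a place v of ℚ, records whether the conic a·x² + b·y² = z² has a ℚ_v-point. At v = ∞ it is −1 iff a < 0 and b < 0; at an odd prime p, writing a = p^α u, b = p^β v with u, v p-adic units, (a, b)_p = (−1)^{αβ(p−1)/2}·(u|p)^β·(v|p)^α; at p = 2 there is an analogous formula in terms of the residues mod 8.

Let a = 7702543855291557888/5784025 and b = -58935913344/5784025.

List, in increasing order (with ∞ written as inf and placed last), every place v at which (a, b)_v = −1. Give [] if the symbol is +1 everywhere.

[2, 7]

(a, b) ≡ (4522, -2926) mod (ℚ^×)²; places V = {2, 3, 5, 7, 11, 13, 17, 19, 37, ∞}.
(a,b)_7: α=1, u≡4; β=1, v≡1 (mod 7); (4|7)=+1, (1|7)=+1; sign (−1)^1·+1^1·+1^1 = -1.
(a,b)_11: α=6, u≡9; β=3, v≡4 (mod 11); (9|11)=+1, (4|11)=+1; sign (−1)^0·+1^3·+1^6 = +1.
(a,b)_5: α=-2, u≡3; β=-2, v≡1 (mod 5); (3|5)=-1, (1|5)=+1; sign (−1)^0·-1^-2·+1^-2 = +1.
(a,b)_37: α=-2, u≡31; β=-2, v≡1 (mod 37); (31|37)=-1, (1|37)=+1; sign (−1)^0·-1^-2·+1^-2 = +1.
(a,b)_3: α=2, u≡1; β=2, v≡2 (mod 3); (1|3)=+1, (2|3)=-1; sign (−1)^0·+1^2·-1^2 = +1.
(a,b)_19: α=3, u≡3; β=1, v≡9 (mod 19); (3|19)=-1, (9|19)=+1; sign (−1)^1·-1^1·+1^3 = +1.
(a,b)_13: α=-2, u≡2; β=-2, v≡12 (mod 13); (2|13)=-1, (12|13)=+1; sign (−1)^0·-1^-2·+1^-2 = +1.
(a,b)_17: α=3, u≡11; β=2, v≡15 (mod 17); (11|17)=-1, (15|17)=+1; sign (−1)^0·-1^2·+1^3 = +1.
(a,b)_2: α=11, β=7; u≡5, v≡1 (mod 8); ε(u)ε(v)=0·0, αω(v)=11·0, βω(u)=7·1; sum ≡ 1  ⇒  -1.
(a,b)_∞: sgn(4522)=+, sgn(-2926)=−, so +1.
(4522, -2926 / ℚ) ramifies at {2, 7}: a division algebra.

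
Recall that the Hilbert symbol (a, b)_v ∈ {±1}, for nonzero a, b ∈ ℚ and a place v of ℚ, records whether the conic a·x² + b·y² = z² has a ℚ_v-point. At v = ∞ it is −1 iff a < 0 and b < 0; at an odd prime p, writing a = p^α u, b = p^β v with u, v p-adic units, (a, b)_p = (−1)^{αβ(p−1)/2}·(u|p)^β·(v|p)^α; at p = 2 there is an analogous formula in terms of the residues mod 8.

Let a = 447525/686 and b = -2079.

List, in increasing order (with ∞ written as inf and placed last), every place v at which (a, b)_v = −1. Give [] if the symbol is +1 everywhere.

Mod squares: a ≡ 3094, b ≡ -231. Check v ∈ {∞, 2, 3, 5, 7, 11, 13, 17}.
v=17: a=17^1·(≡10), b=17^0·(≡12) mod 17; (10|17)=-1, (12|17)=-1; (−1)^{1·0·8}·(-1)^0·(-1)^1 = -1.
v=7: a=7^-3·(≡4), b=7^1·(≡4) mod 7; (4|7)=+1, (4|7)=+1; (−1)^{-3·1·3}·(+1)^1·(+1)^-3 = -1.
v=13: a=13^1·(≡4), b=13^0·(≡1) mod 13; (4|13)=+1, (1|13)=+1; (−1)^{1·0·6}·(+1)^0·(+1)^1 = +1.
v=2: v_2(a)=-1, v_2(b)=0; units ≡ 3, 1 (mod 8); ε·ε+αω+βω = 1·0+-1·0+0·1 ≡ 0  ⇒  (a,b)_2 = +1.
v=11: a=11^0·(≡3), b=11^1·(≡9) mod 11; (3|11)=+1, (9|11)=+1; (−1)^{0·1·5}·(+1)^1·(+1)^0 = +1.
v=3: a=3^4·(≡1), b=3^3·(≡1) mod 3; (1|3)=+1, (1|3)=+1; (−1)^{4·3·1}·(+1)^3·(+1)^4 = +1.
v=∞: 3094 > 0 and -231 < 0  ⇒  (a,b)_∞ = +1.
v=5: a=5^2·(≡1), b=5^0·(≡1) mod 5; (1|5)=+1, (1|5)=+1; (−1)^{2·0·2}·(+1)^0·(+1)^2 = +1.
|Ram(3094, -231)| = 2, even; anisotropic at {7, 17}.

[7, 17]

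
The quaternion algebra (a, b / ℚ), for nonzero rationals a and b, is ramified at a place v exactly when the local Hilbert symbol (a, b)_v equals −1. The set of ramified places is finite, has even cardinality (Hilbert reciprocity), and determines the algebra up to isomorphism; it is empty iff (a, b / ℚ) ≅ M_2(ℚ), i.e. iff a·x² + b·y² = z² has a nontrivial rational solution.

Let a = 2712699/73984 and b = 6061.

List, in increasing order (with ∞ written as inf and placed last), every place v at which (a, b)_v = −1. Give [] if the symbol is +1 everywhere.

[19, 29, 47, 53]

(a, b) ≡ (2491, 6061) mod (ℚ^×)²; places V = {2, 3, 11, 17, 19, 29, 47, 53, ∞}.
(a,b)_29: α=0, u≡2; β=1, v≡6 (mod 29); (2|29)=-1, (6|29)=+1; sign (−1)^0·-1^1·+1^0 = -1.
(a,b)_∞: sgn(2491)=+, sgn(6061)=+, so +1.
(a,b)_19: α=0, u≡13; β=1, v≡15 (mod 19); (13|19)=-1, (15|19)=-1; sign (−1)^0·-1^1·-1^0 = -1.
(a,b)_17: α=-2, u≡9; β=0, v≡9 (mod 17); (9|17)=+1, (9|17)=+1; sign (−1)^0·+1^0·+1^-2 = +1.
(a,b)_3: α=2, u≡1; β=0, v≡1 (mod 3); (1|3)=+1, (1|3)=+1; sign (−1)^0·+1^0·+1^2 = +1.
(a,b)_11: α=2, u≡5; β=1, v≡1 (mod 11); (5|11)=+1, (1|11)=+1; sign (−1)^0·+1^1·+1^2 = +1.
(a,b)_2: α=-8, β=0; u≡3, v≡5 (mod 8); ε(u)ε(v)=1·0, αω(v)=-8·1, βω(u)=0·1; sum ≡ 0  ⇒  +1.
(a,b)_47: α=1, u≡8; β=0, v≡45 (mod 47); (8|47)=+1, (45|47)=-1; sign (−1)^0·+1^0·-1^1 = -1.
(a,b)_53: α=1, u≡17; β=0, v≡19 (mod 53); (17|53)=+1, (19|53)=-1; sign (−1)^0·+1^0·-1^1 = -1.
(2491, 6061 / ℚ) ramifies at {19, 29, 47, 53}: a division algebra.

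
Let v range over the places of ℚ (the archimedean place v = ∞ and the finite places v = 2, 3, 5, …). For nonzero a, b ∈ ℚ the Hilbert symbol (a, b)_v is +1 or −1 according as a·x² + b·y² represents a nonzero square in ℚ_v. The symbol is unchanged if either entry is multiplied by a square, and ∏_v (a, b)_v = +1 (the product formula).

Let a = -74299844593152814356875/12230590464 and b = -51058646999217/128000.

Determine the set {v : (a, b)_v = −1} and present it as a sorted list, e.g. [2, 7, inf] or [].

Mod squares: a ≡ -11, b ≡ -36685. Check v ∈ {∞, 2, 3, 5, 7, 11, 13, 23, 29, 31}.
v=31: a=31^0·(≡1), b=31^2·(≡19) mod 31; (1|31)=+1, (19|31)=+1; (−1)^{0·2·15}·(+1)^2·(+1)^0 = +1.
v=7: a=7^2·(≡6), b=7^0·(≡2) mod 7; (6|7)=-1, (2|7)=+1; (−1)^{2·0·3}·(-1)^0·(+1)^2 = +1.
v=∞: -11 < 0 and -36685 < 0  ⇒  (a,b)_∞ = -1.
v=2: v_2(a)=-24, v_2(b)=-10; units ≡ 5, 3 (mod 8); ε·ε+αω+βω = 0·1+-24·1+-10·1 ≡ 0  ⇒  (a,b)_2 = +1.
v=11: a=11^7·(≡7), b=11^1·(≡9) mod 11; (7|11)=-1, (9|11)=+1; (−1)^{7·1·5}·(-1)^1·(+1)^7 = +1.
v=13: a=13^0·(≡2), b=13^2·(≡9) mod 13; (2|13)=-1, (9|13)=+1; (−1)^{0·2·6}·(-1)^2·(+1)^0 = +1.
v=5: a=5^4·(≡1), b=5^-3·(≡2) mod 5; (1|5)=+1, (2|5)=-1; (−1)^{4·-3·2}·(+1)^-3·(-1)^4 = +1.
v=29: a=29^2·(≡8), b=29^1·(≡11) mod 29; (8|29)=-1, (11|29)=-1; (−1)^{2·1·14}·(-1)^1·(-1)^2 = -1.
v=23: a=23^6·(≡16), b=23^3·(≡11) mod 23; (16|23)=+1, (11|23)=-1; (−1)^{6·3·11}·(+1)^3·(-1)^6 = +1.
v=3: a=3^-6·(≡1), b=3^4·(≡2) mod 3; (1|3)=+1, (2|3)=-1; (−1)^{-6·4·1}·(+1)^4·(-1)^-6 = +1.
(-11, -36685 / ℚ) ramifies at {29, ∞}: a division algebra.

[29, inf]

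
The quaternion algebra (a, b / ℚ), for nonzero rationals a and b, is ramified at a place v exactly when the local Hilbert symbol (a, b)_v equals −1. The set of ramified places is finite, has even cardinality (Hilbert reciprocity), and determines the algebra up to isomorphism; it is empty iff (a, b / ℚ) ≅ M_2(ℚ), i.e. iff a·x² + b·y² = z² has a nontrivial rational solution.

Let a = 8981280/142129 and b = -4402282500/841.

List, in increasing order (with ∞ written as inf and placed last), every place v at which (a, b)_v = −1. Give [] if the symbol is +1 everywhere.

[3, 5]

Mod squares: a ≡ 770, b ≡ -33. Check v ∈ {∞, 2, 3, 5, 7, 11, 13, 29}.
v=5: a=5^1·(≡4), b=5^4·(≡3) mod 5; (4|5)=+1, (3|5)=-1; (−1)^{1·4·2}·(+1)^4·(-1)^1 = -1.
v=∞: 770 > 0 and -33 < 0  ⇒  (a,b)_∞ = +1.
v=11: a=11^1·(≡3), b=11^3·(≡7) mod 11; (3|11)=+1, (7|11)=-1; (−1)^{1·3·5}·(+1)^3·(-1)^1 = +1.
v=7: a=7^1·(≡3), b=7^2·(≡1) mod 7; (3|7)=-1, (1|7)=+1; (−1)^{1·2·3}·(-1)^2·(+1)^1 = +1.
v=29: a=29^-2·(≡4), b=29^-2·(≡5) mod 29; (4|29)=+1, (5|29)=+1; (−1)^{-2·-2·14}·(+1)^-2·(+1)^-2 = +1.
v=3: a=3^6·(≡2), b=3^3·(≡1) mod 3; (2|3)=-1, (1|3)=+1; (−1)^{6·3·1}·(-1)^3·(+1)^6 = -1.
v=13: a=13^-2·(≡1), b=13^0·(≡11) mod 13; (1|13)=+1, (11|13)=-1; (−1)^{-2·0·6}·(+1)^0·(-1)^-2 = +1.
v=2: v_2(a)=5, v_2(b)=2; units ≡ 1, 7 (mod 8); ε·ε+αω+βω = 0·1+5·0+2·0 ≡ 0  ⇒  (a,b)_2 = +1.
(770, -33 / ℚ) ramifies at {3, 5}: a division algebra.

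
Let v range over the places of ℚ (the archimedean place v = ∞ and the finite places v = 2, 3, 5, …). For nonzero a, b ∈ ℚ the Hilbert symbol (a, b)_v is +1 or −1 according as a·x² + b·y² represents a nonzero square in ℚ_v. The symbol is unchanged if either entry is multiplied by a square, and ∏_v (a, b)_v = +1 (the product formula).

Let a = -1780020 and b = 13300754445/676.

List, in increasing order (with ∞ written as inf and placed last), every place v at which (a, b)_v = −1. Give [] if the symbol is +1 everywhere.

[11, 29]

(a, b) ≡ (-49445, 2027245) mod (ℚ^×)²; places V = {2, 3, 5, 11, 13, 29, 31, 41, ∞}.
(a,b)_3: α=2, u≡1; β=8, v≡1 (mod 3); (1|3)=+1, (1|3)=+1; sign (−1)^0·+1^8·+1^2 = +1.
(a,b)_31: α=1, u≡23; β=1, v≡19 (mod 31); (23|31)=-1, (19|31)=+1; sign (−1)^1·-1^1·+1^1 = +1.
(a,b)_29: α=1, u≡13; β=1, v≡2 (mod 29); (13|29)=+1, (2|29)=-1; sign (−1)^0·+1^1·-1^1 = -1.
(a,b)_∞: sgn(-49445)=−, sgn(2027245)=+, so +1.
(a,b)_5: α=1, u≡1; β=1, v≡4 (mod 5); (1|5)=+1, (4|5)=+1; sign (−1)^0·+1^1·+1^1 = +1.
(a,b)_41: α=0, u≡36; β=1, v≡2 (mod 41); (36|41)=+1, (2|41)=+1; sign (−1)^0·+1^1·+1^0 = +1.
(a,b)_2: α=2, β=-2; u≡3, v≡5 (mod 8); ε(u)ε(v)=1·0, αω(v)=2·1, βω(u)=-2·1; sum ≡ 0  ⇒  +1.
(a,b)_13: α=0, u≡5; β=-2, v≡1 (mod 13); (5|13)=-1, (1|13)=+1; sign (−1)^0·-1^-2·+1^0 = +1.
(a,b)_11: α=1, u≡1; β=1, v≡1 (mod 11); (1|11)=+1, (1|11)=+1; sign (−1)^1·+1^1·+1^1 = -1.
Ram(-49445, 2027245) = {11, 29}; no ℚ_11-point on the conic.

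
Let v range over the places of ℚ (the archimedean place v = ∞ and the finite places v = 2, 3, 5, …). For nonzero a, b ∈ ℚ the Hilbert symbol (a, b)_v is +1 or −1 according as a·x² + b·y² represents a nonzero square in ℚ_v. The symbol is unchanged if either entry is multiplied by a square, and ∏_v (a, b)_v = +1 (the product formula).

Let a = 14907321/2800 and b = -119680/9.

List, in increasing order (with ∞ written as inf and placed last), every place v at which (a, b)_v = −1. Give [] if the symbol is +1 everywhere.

Mod squares: a ≡ 7, b ≡ -1870. Check v ∈ {∞, 2, 3, 5, 7, 11, 13, 17}.
v=5: a=5^-2·(≡3), b=5^1·(≡1) mod 5; (3|5)=-1, (1|5)=+1; (−1)^{-2·1·2}·(-1)^1·(+1)^-2 = -1.
v=3: a=3^6·(≡1), b=3^-2·(≡2) mod 3; (1|3)=+1, (2|3)=-1; (−1)^{6·-2·1}·(+1)^-2·(-1)^6 = +1.
v=2: v_2(a)=-4, v_2(b)=7; units ≡ 7, 1 (mod 8); ε·ε+αω+βω = 1·0+-4·0+7·0 ≡ 0  ⇒  (a,b)_2 = +1.
v=∞: 7 > 0 and -1870 < 0  ⇒  (a,b)_∞ = +1.
v=11: a=11^2·(≡2), b=11^1·(≡6) mod 11; (2|11)=-1, (6|11)=-1; (−1)^{2·1·5}·(-1)^1·(-1)^2 = -1.
v=13: a=13^2·(≡6), b=13^0·(≡7) mod 13; (6|13)=-1, (7|13)=-1; (−1)^{2·0·6}·(-1)^0·(-1)^2 = +1.
v=7: a=7^-1·(≡2), b=7^0·(≡3) mod 7; (2|7)=+1, (3|7)=-1; (−1)^{-1·0·3}·(+1)^0·(-1)^-1 = -1.
v=17: a=17^0·(≡6), b=17^1·(≡13) mod 17; (6|17)=-1, (13|17)=+1; (−1)^{0·1·8}·(-1)^1·(+1)^0 = -1.
|Ram(7, -1870)| = 4, even; anisotropic at {5, 7, 11, 17}.

[5, 7, 11, 17]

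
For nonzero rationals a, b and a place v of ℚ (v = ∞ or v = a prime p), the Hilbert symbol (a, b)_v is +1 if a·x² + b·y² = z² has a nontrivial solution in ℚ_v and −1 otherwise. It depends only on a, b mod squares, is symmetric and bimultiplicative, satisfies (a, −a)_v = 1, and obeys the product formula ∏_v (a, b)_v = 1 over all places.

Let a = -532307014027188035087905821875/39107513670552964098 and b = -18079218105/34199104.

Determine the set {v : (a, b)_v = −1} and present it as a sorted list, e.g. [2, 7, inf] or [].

(a, b) ≡ (-2470, -3705) mod (ℚ^×)²; places V = {2, 3, 5, 7, 11, 13, 17, 19, 29, 43, 47, 53, ∞}.
(a,b)_3: α=-4, u≡2; β=1, v≡1 (mod 3); (2|3)=-1, (1|3)=+1; sign (−1)^0·-1^1·+1^-4 = -1.
(a,b)_17: α=-2, u≡12; β=-2, v≡16 (mod 17); (12|17)=-1, (16|17)=+1; sign (−1)^0·-1^-2·+1^-2 = +1.
(a,b)_11: α=-2, u≡4; β=0, v≡6 (mod 11); (4|11)=+1, (6|11)=-1; sign (−1)^0·+1^0·-1^-2 = +1.
(a,b)_47: α=8, u≡6; β=4, v≡16 (mod 47); (6|47)=+1, (16|47)=+1; sign (−1)^0·+1^4·+1^8 = +1.
(a,b)_7: α=-4, u≡1; β=0, v≡5 (mod 7); (1|7)=+1, (5|7)=-1; sign (−1)^0·+1^0·-1^-4 = +1.
(a,b)_53: α=2, u≡23; β=0, v≡20 (mod 53); (23|53)=-1, (20|53)=-1; sign (−1)^0·-1^0·-1^2 = +1.
(a,b)_19: α=3, u≡10; β=1, v≡10 (mod 19); (10|19)=-1, (10|19)=-1; sign (−1)^1·-1^1·-1^3 = -1.
(a,b)_∞: sgn(-2470)=−, sgn(-3705)=−, so -1.
(a,b)_43: α=-4, u≡41; β=-2, v≡31 (mod 43); (41|43)=+1, (31|43)=+1; sign (−1)^0·+1^-2·+1^-4 = +1.
(a,b)_2: α=-1, β=-6; u≡5, v≡7 (mod 8); ε(u)ε(v)=0·1, αω(v)=-1·0, βω(u)=-6·1; sum ≡ 0  ⇒  +1.
(a,b)_29: α=-2, u≡23; β=0, v≡9 (mod 29); (23|29)=+1, (9|29)=+1; sign (−1)^0·+1^0·+1^-2 = +1.
(a,b)_13: α=5, u≡11; β=1, v≡10 (mod 13); (11|13)=-1, (10|13)=+1; sign (−1)^0·-1^1·+1^5 = -1.
(a,b)_5: α=5, u≡4; β=1, v≡1 (mod 5); (4|5)=+1, (1|5)=+1; sign (−1)^0·+1^1·+1^5 = +1.
Ram(-2470, -3705) = {3, 13, 19, ∞}; no ℚ_3-point on the conic.

[3, 13, 19, inf]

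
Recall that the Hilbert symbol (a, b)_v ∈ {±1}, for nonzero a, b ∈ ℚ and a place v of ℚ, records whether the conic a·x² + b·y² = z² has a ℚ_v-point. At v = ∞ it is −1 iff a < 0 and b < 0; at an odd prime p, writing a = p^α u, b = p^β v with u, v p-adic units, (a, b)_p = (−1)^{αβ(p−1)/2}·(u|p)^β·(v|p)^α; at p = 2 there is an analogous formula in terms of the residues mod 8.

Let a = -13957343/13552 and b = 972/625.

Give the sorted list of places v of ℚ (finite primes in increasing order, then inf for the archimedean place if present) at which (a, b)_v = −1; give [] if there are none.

(a, b) ≡ (-161, 3) mod (ℚ^×)²; places V = {2, 3, 5, 7, 11, 19, 23, 41, ∞}.
(a,b)_∞: sgn(-161)=−, sgn(3)=+, so +1.
(a,b)_3: α=0, u≡1; β=5, v≡1 (mod 3); (1|3)=+1, (1|3)=+1; sign (−1)^0·+1^5·+1^0 = +1.
(a,b)_11: α=-2, u≡9; β=0, v≡9 (mod 11); (9|11)=+1, (9|11)=+1; sign (−1)^0·+1^0·+1^-2 = +1.
(a,b)_41: α=2, u≡27; β=0, v≡7 (mod 41); (27|41)=-1, (7|41)=-1; sign (−1)^0·-1^0·-1^2 = +1.
(a,b)_23: α=1, u≡12; β=0, v≡13 (mod 23); (12|23)=+1, (13|23)=+1; sign (−1)^0·+1^0·+1^1 = +1.
(a,b)_7: α=-1, u≡5; β=0, v≡3 (mod 7); (5|7)=-1, (3|7)=-1; sign (−1)^0·-1^0·-1^-1 = -1.
(a,b)_5: α=0, u≡1; β=-4, v≡2 (mod 5); (1|5)=+1, (2|5)=-1; sign (−1)^0·+1^-4·-1^0 = +1.
(a,b)_2: α=-4, β=2; u≡7, v≡3 (mod 8); ε(u)ε(v)=1·1, αω(v)=-4·1, βω(u)=2·0; sum ≡ 1  ⇒  -1.
(a,b)_19: α=2, u≡8; β=0, v≡8 (mod 19); (8|19)=-1, (8|19)=-1; sign (−1)^0·-1^0·-1^2 = +1.
(-161, 3 / ℚ) ramifies at {2, 7}: a division algebra.

[2, 7]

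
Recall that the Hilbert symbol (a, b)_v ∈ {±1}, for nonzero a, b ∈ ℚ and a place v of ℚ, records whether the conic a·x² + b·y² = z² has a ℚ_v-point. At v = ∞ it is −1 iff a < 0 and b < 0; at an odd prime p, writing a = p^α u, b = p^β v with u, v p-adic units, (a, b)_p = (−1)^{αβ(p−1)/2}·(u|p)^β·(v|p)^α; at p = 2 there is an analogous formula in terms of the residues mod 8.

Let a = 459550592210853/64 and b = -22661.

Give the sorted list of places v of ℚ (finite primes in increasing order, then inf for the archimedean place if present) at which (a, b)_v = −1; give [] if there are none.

Mod squares: a ≡ 1045457237, b ≡ -22661. Check v ∈ {∞, 2, 3, 11, 13, 17, 31, 37, 41, 43, 47}.
v=3: a=3^2·(≡2), b=3^0·(≡1) mod 3; (2|3)=-1, (1|3)=+1; (−1)^{2·0·1}·(-1)^0·(+1)^2 = +1.
v=47: a=47^1·(≡3), b=47^0·(≡40) mod 47; (3|47)=+1, (40|47)=-1; (−1)^{1·0·23}·(+1)^0·(-1)^1 = -1.
v=31: a=31^1·(≡13), b=31^1·(≡13) mod 31; (13|31)=-1, (13|31)=-1; (−1)^{1·1·15}·(-1)^1·(-1)^1 = -1.
v=37: a=37^1·(≡11), b=37^0·(≡20) mod 37; (11|37)=+1, (20|37)=-1; (−1)^{1·0·18}·(+1)^0·(-1)^1 = -1.
v=13: a=13^2·(≡7), b=13^0·(≡11) mod 13; (7|13)=-1, (11|13)=-1; (−1)^{2·0·6}·(-1)^0·(-1)^2 = +1.
v=41: a=41^1·(≡4), b=41^0·(≡12) mod 41; (4|41)=+1, (12|41)=-1; (−1)^{1·0·20}·(+1)^0·(-1)^1 = -1.
v=17: a=17^2·(≡16), b=17^1·(≡10) mod 17; (16|17)=+1, (10|17)=-1; (−1)^{2·1·8}·(+1)^1·(-1)^2 = +1.
v=11: a=11^1·(≡5), b=11^0·(≡10) mod 11; (5|11)=+1, (10|11)=-1; (−1)^{1·0·5}·(+1)^0·(-1)^1 = -1.
v=43: a=43^1·(≡2), b=43^1·(≡32) mod 43; (2|43)=-1, (32|43)=-1; (−1)^{1·1·21}·(-1)^1·(-1)^1 = -1.
v=∞: 1045457237 > 0 and -22661 < 0  ⇒  (a,b)_∞ = +1.
v=2: v_2(a)=-6, v_2(b)=0; units ≡ 5, 3 (mod 8); ε·ε+αω+βω = 0·1+-6·1+0·1 ≡ 0  ⇒  (a,b)_2 = +1.
|Ram(1045457237, -22661)| = 6, even; anisotropic at {11, 31, 37, 41, 43, 47}.

[11, 31, 37, 41, 43, 47]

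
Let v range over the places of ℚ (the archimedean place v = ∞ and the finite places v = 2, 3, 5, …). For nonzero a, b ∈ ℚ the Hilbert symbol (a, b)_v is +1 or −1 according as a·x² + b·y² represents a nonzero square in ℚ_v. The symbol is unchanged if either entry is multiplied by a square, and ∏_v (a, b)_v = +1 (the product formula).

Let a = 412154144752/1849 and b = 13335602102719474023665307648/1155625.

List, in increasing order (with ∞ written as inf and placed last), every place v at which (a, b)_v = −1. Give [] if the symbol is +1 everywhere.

Mod squares: a ≡ 84847, b ≡ 3857. Check v ∈ {∞, 2, 3, 5, 7, 17, 19, 23, 29, 31, 43}.
v=29: a=29^2·(≡5), b=29^5·(≡17) mod 29; (5|29)=+1, (17|29)=-1; (−1)^{2·5·14}·(+1)^5·(-1)^2 = +1.
v=31: a=31^1·(≡18), b=31^2·(≡30) mod 31; (18|31)=+1, (30|31)=-1; (−1)^{1·2·15}·(+1)^2·(-1)^1 = -1.
v=7: a=7^1·(≡4), b=7^7·(≡5) mod 7; (4|7)=+1, (5|7)=-1; (−1)^{1·7·3}·(+1)^7·(-1)^1 = +1.
v=23: a=23^1·(≡16), b=23^0·(≡9) mod 23; (16|23)=+1, (9|23)=+1; (−1)^{1·0·11}·(+1)^0·(+1)^1 = +1.
v=3: a=3^0·(≡1), b=3^4·(≡2) mod 3; (1|3)=+1, (2|3)=-1; (−1)^{0·4·1}·(+1)^4·(-1)^0 = +1.
v=2: v_2(a)=4, v_2(b)=12; units ≡ 7, 1 (mod 8); ε·ε+αω+βω = 1·0+4·0+12·0 ≡ 0  ⇒  (a,b)_2 = +1.
v=19: a=19^2·(≡8), b=19^5·(≡10) mod 19; (8|19)=-1, (10|19)=-1; (−1)^{2·5·9}·(-1)^5·(-1)^2 = -1.
v=17: a=17^1·(≡12), b=17^0·(≡8) mod 17; (12|17)=-1, (8|17)=+1; (−1)^{1·0·8}·(-1)^0·(+1)^1 = +1.
v=43: a=43^-2·(≡22), b=43^-2·(≡3) mod 43; (22|43)=-1, (3|43)=-1; (−1)^{-2·-2·21}·(-1)^-2·(-1)^-2 = +1.
v=5: a=5^0·(≡3), b=5^-4·(≡2) mod 5; (3|5)=-1, (2|5)=-1; (−1)^{0·-4·2}·(-1)^-4·(-1)^0 = +1.
v=∞: 84847 > 0 and 3857 > 0  ⇒  (a,b)_∞ = +1.
|Ram(84847, 3857)| = 2, even; anisotropic at {19, 31}.

[19, 31]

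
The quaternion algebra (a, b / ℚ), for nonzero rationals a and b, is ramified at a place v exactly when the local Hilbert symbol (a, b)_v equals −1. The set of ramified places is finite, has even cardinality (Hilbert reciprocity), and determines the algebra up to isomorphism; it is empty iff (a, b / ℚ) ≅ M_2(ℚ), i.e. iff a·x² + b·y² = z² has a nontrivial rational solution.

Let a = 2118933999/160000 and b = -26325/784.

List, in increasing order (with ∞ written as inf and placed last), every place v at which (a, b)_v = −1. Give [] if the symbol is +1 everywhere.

[2, 3]

(a, b) ≡ (39, -13) mod (ℚ^×)²; places V = {2, 3, 5, 7, 13, ∞}.
(a,b)_13: α=3, u≡4; β=1, v≡4 (mod 13); (4|13)=+1, (4|13)=+1; sign (−1)^0·+1^1·+1^3 = +1.
(a,b)_5: α=-4, u≡4; β=2, v≡3 (mod 5); (4|5)=+1, (3|5)=-1; sign (−1)^0·+1^2·-1^-4 = +1.
(a,b)_∞: sgn(39)=+, sgn(-13)=−, so +1.
(a,b)_7: α=2, u≡1; β=-2, v≡1 (mod 7); (1|7)=+1, (1|7)=+1; sign (−1)^0·+1^-2·+1^2 = +1.
(a,b)_2: α=-8, β=-4; u≡7, v≡3 (mod 8); ε(u)ε(v)=1·1, αω(v)=-8·1, βω(u)=-4·0; sum ≡ 1  ⇒  -1.
(a,b)_3: α=9, u≡1; β=4, v≡2 (mod 3); (1|3)=+1, (2|3)=-1; sign (−1)^0·+1^4·-1^9 = -1.
Ram(39, -13) = {2, 3}; no ℚ_2-point on the conic.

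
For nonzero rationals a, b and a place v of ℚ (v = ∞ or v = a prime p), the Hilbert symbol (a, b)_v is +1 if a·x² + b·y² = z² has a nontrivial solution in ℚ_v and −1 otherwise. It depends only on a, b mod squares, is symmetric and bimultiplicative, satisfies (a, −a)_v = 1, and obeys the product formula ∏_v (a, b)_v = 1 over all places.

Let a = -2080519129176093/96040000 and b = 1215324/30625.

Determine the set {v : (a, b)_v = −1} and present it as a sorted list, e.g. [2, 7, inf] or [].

[2, 37]

Mod squares: a ≡ -37, b ≡ 31. Check v ∈ {∞, 2, 3, 5, 7, 11, 17, 31, 37}.
v=3: a=3^6·(≡2), b=3^4·(≡1) mod 3; (2|3)=-1, (1|3)=+1; (−1)^{6·4·1}·(-1)^4·(+1)^6 = +1.
v=7: a=7^-4·(≡5), b=7^-2·(≡6) mod 7; (5|7)=-1, (6|7)=-1; (−1)^{-4·-2·3}·(-1)^-2·(-1)^-4 = +1.
v=17: a=17^4·(≡6), b=17^0·(≡12) mod 17; (6|17)=-1, (12|17)=-1; (−1)^{4·0·8}·(-1)^0·(-1)^4 = +1.
v=5: a=5^-4·(≡3), b=5^-4·(≡1) mod 5; (3|5)=-1, (1|5)=+1; (−1)^{-4·-4·2}·(-1)^-4·(+1)^-4 = +1.
v=37: a=37^1·(≡26), b=37^0·(≡35) mod 37; (26|37)=+1, (35|37)=-1; (−1)^{1·0·18}·(+1)^0·(-1)^1 = -1.
v=∞: -37 < 0 and 31 > 0  ⇒  (a,b)_∞ = +1.
v=31: a=31^4·(≡20), b=31^1·(≡14) mod 31; (20|31)=+1, (14|31)=+1; (−1)^{4·1·15}·(+1)^1·(+1)^4 = +1.
v=11: a=11^0·(≡10), b=11^2·(≡1) mod 11; (10|11)=-1, (1|11)=+1; (−1)^{0·2·5}·(-1)^2·(+1)^0 = +1.
v=2: v_2(a)=-6, v_2(b)=2; units ≡ 3, 7 (mod 8); ε·ε+αω+βω = 1·1+-6·0+2·1 ≡ 1  ⇒  (a,b)_2 = -1.
|Ram(-37, 31)| = 2, even; anisotropic at {2, 37}.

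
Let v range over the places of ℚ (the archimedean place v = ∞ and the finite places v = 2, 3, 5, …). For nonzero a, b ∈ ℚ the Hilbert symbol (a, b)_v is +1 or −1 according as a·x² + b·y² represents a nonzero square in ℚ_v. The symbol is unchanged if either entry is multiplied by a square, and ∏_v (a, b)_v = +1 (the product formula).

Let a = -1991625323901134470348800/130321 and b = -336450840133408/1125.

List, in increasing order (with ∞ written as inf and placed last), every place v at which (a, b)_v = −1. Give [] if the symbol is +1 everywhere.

Mod squares: a ≡ -462, b ≡ -10010. Check v ∈ {∞, 2, 3, 5, 7, 11, 13, 19}.
v=19: a=19^-4·(≡14), b=19^0·(≡10) mod 19; (14|19)=-1, (10|19)=-1; (−1)^{-4·0·9}·(-1)^0·(-1)^-4 = +1.
v=13: a=13^2·(≡7), b=13^1·(≡1) mod 13; (7|13)=-1, (1|13)=+1; (−1)^{2·1·6}·(-1)^1·(+1)^2 = -1.
v=5: a=5^2·(≡3), b=5^-3·(≡3) mod 5; (3|5)=-1, (3|5)=-1; (−1)^{2·-3·2}·(-1)^-3·(-1)^2 = -1.
v=7: a=7^5·(≡2), b=7^3·(≡5) mod 7; (2|7)=+1, (5|7)=-1; (−1)^{5·3·3}·(+1)^3·(-1)^5 = +1.
v=2: v_2(a)=15, v_2(b)=5; units ≡ 1, 3 (mod 8); ε·ε+αω+βω = 0·1+15·1+5·0 ≡ 1  ⇒  (a,b)_2 = -1.
v=3: a=3^1·(≡2), b=3^-2·(≡1) mod 3; (2|3)=-1, (1|3)=+1; (−1)^{1·-2·1}·(-1)^-2·(+1)^1 = +1.
v=11: a=11^11·(≡2), b=11^9·(≡5) mod 11; (2|11)=-1, (5|11)=+1; (−1)^{11·9·5}·(-1)^9·(+1)^11 = +1.
v=∞: -462 < 0 and -10010 < 0  ⇒  (a,b)_∞ = -1.
(-462, -10010 / ℚ) ramifies at {2, 5, 13, ∞}: a division algebra.

[2, 5, 13, inf]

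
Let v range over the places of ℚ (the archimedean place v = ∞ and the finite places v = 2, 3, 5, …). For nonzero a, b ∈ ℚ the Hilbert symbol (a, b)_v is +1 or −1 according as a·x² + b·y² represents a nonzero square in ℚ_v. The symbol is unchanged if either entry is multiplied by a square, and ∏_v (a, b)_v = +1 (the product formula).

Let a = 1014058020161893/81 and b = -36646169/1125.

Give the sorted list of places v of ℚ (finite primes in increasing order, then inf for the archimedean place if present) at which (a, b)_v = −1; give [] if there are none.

[5, 17, 29, 37]

Mod squares: a ≡ 37, b ≡ -3739405. Check v ∈ {∞, 2, 3, 5, 7, 17, 29, 37, 41}.
v=∞: 37 > 0 and -3739405 < 0  ⇒  (a,b)_∞ = +1.
v=7: a=7^2·(≡4), b=7^2·(≡4) mod 7; (4|7)=+1, (4|7)=+1; (−1)^{2·2·3}·(+1)^2·(+1)^2 = +1.
v=41: a=41^2·(≡20), b=41^1·(≡20) mod 41; (20|41)=+1, (20|41)=+1; (−1)^{2·1·20}·(+1)^1·(+1)^2 = +1.
v=5: a=5^0·(≡3), b=5^-3·(≡4) mod 5; (3|5)=-1, (4|5)=+1; (−1)^{0·-3·2}·(-1)^-3·(+1)^0 = -1.
v=3: a=3^-4·(≡1), b=3^-2·(≡2) mod 3; (1|3)=+1, (2|3)=-1; (−1)^{-4·-2·1}·(+1)^-2·(-1)^-4 = +1.
v=2: v_2(a)=0, v_2(b)=0; units ≡ 5, 3 (mod 8); ε·ε+αω+βω = 0·1+0·1+0·1 ≡ 0  ⇒  (a,b)_2 = +1.
v=29: a=29^2·(≡14), b=29^1·(≡17) mod 29; (14|29)=-1, (17|29)=-1; (−1)^{2·1·14}·(-1)^1·(-1)^2 = -1.
v=17: a=17^2·(≡5), b=17^1·(≡15) mod 17; (5|17)=-1, (15|17)=+1; (−1)^{2·1·8}·(-1)^1·(+1)^2 = -1.
v=37: a=37^3·(≡33), b=37^1·(≡6) mod 37; (33|37)=+1, (6|37)=-1; (−1)^{3·1·18}·(+1)^1·(-1)^3 = -1.
Ram(37, -3739405) = {5, 17, 29, 37}; no ℚ_5-point on the conic.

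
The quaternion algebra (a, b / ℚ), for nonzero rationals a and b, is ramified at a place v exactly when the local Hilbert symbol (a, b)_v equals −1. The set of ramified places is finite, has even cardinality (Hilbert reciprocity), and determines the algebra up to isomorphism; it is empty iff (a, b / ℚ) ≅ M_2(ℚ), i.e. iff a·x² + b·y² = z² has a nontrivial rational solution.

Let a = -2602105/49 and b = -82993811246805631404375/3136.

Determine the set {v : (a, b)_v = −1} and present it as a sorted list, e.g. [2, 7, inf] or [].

(a, b) ≡ (-21505, -110143) mod (ℚ^×)²; places V = {2, 3, 5, 7, 11, 13, 17, 19, 23, 31, ∞}.
(a,b)_7: α=-2, u≡5; β=-2, v≡4 (mod 7); (5|7)=-1, (4|7)=+1; sign (−1)^0·-1^-2·+1^-2 = +1.
(a,b)_19: α=0, u≡14; β=1, v≡5 (mod 19); (14|19)=-1, (5|19)=+1; sign (−1)^0·-1^1·+1^0 = -1.
(a,b)_5: α=1, u≡1; β=4, v≡3 (mod 5); (1|5)=+1, (3|5)=-1; sign (−1)^0·+1^4·-1^1 = -1.
(a,b)_3: α=0, u≡2; β=6, v≡2 (mod 3); (2|3)=-1, (2|3)=-1; sign (−1)^0·-1^6·-1^0 = +1.
(a,b)_31: α=0, u≡14; β=1, v≡26 (mod 31); (14|31)=+1, (26|31)=-1; sign (−1)^0·+1^1·-1^0 = +1.
(a,b)_13: α=0, u≡4; β=2, v≡7 (mod 13); (4|13)=+1, (7|13)=-1; sign (−1)^0·+1^2·-1^0 = +1.
(a,b)_2: α=0, β=-6; u≡7, v≡1 (mod 8); ε(u)ε(v)=1·0, αω(v)=0·0, βω(u)=-6·0; sum ≡ 0  ⇒  +1.
(a,b)_11: α=3, u≡5; β=3, v≡7 (mod 11); (5|11)=+1, (7|11)=-1; sign (−1)^1·+1^3·-1^3 = +1.
(a,b)_23: α=1, u≡16; β=4, v≡4 (mod 23); (16|23)=+1, (4|23)=+1; sign (−1)^0·+1^4·+1^1 = +1.
(a,b)_∞: sgn(-21505)=−, sgn(-110143)=−, so -1.
(a,b)_17: α=1, u≡7; β=3, v≡16 (mod 17); (7|17)=-1, (16|17)=+1; sign (−1)^0·-1^3·+1^1 = -1.
(-21505, -110143 / ℚ) ramifies at {5, 17, 19, ∞}: a division algebra.

[5, 17, 19, inf]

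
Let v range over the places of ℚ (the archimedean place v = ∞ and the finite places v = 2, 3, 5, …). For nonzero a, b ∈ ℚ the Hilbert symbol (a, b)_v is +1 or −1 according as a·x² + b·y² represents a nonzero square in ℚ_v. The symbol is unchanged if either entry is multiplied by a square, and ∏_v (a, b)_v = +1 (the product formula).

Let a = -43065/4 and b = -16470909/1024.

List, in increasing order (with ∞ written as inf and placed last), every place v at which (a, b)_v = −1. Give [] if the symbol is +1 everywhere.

(a, b) ≡ (-4785, -221) mod (ℚ^×)²; places V = {2, 3, 5, 7, 11, 13, 17, 29, ∞}.
(a,b)_7: α=0, u≡5; β=2, v≡3 (mod 7); (5|7)=-1, (3|7)=-1; sign (−1)^0·-1^2·-1^0 = +1.
(a,b)_29: α=1, u≡13; β=0, v≡2 (mod 29); (13|29)=+1, (2|29)=-1; sign (−1)^0·+1^0·-1^1 = -1.
(a,b)_3: α=3, u≡1; β=2, v≡1 (mod 3); (1|3)=+1, (1|3)=+1; sign (−1)^0·+1^2·+1^3 = +1.
(a,b)_5: α=1, u≡3; β=0, v≡4 (mod 5); (3|5)=-1, (4|5)=+1; sign (−1)^0·-1^0·+1^1 = +1.
(a,b)_13: α=0, u≡1; β=3, v≡3 (mod 13); (1|13)=+1, (3|13)=+1; sign (−1)^0·+1^3·+1^0 = +1.
(a,b)_17: α=0, u≡16; β=1, v≡1 (mod 17); (16|17)=+1, (1|17)=+1; sign (−1)^0·+1^1·+1^0 = +1.
(a,b)_2: α=-2, β=-10; u≡7, v≡3 (mod 8); ε(u)ε(v)=1·1, αω(v)=-2·1, βω(u)=-10·0; sum ≡ 1  ⇒  -1.
(a,b)_∞: sgn(-4785)=−, sgn(-221)=−, so -1.
(a,b)_11: α=1, u≡3; β=0, v≡7 (mod 11); (3|11)=+1, (7|11)=-1; sign (−1)^0·+1^0·-1^1 = -1.
Ram(-4785, -221) = {2, 11, 29, ∞}; no ℚ_2-point on the conic.

[2, 11, 29, inf]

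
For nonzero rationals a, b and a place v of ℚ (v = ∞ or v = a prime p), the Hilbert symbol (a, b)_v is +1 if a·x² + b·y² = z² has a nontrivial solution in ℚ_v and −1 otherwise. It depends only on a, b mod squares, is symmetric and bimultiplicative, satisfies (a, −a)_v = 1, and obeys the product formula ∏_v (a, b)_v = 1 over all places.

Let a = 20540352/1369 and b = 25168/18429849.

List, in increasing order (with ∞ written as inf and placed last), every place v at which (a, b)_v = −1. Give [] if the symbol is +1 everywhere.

Mod squares: a ≡ 320943, b ≡ 13. Check v ∈ {∞, 2, 3, 7, 11, 13, 17, 29, 31, 37, 53}.
v=7: a=7^1·(≡5), b=7^0·(≡6) mod 7; (5|7)=-1, (6|7)=-1; (−1)^{1·0·3}·(-1)^0·(-1)^1 = -1.
v=37: a=37^-2·(≡24), b=37^0·(≡8) mod 37; (24|37)=-1, (8|37)=-1; (−1)^{-2·0·18}·(-1)^0·(-1)^-2 = +1.
v=17: a=17^1·(≡13), b=17^0·(≡15) mod 17; (13|17)=+1, (15|17)=+1; (−1)^{1·0·8}·(+1)^0·(+1)^1 = +1.
v=11: a=11^0·(≡6), b=11^2·(≡6) mod 11; (6|11)=-1, (6|11)=-1; (−1)^{0·2·5}·(-1)^2·(-1)^0 = +1.
v=∞: 320943 > 0 and 13 > 0  ⇒  (a,b)_∞ = +1.
v=53: a=53^0·(≡7), b=53^-2·(≡44) mod 53; (7|53)=+1, (44|53)=+1; (−1)^{0·-2·26}·(+1)^-2·(+1)^0 = +1.
v=31: a=31^1·(≡12), b=31^0·(≡15) mod 31; (12|31)=-1, (15|31)=-1; (−1)^{1·0·15}·(-1)^0·(-1)^1 = -1.
v=29: a=29^1·(≡18), b=29^0·(≡25) mod 29; (18|29)=-1, (25|29)=+1; (−1)^{1·0·14}·(-1)^0·(+1)^1 = +1.
v=2: v_2(a)=6, v_2(b)=4; units ≡ 7, 5 (mod 8); ε·ε+αω+βω = 1·0+6·1+4·0 ≡ 0  ⇒  (a,b)_2 = +1.
v=13: a=13^0·(≡10), b=13^1·(≡10) mod 13; (10|13)=+1, (10|13)=+1; (−1)^{0·1·6}·(+1)^1·(+1)^0 = +1.
v=3: a=3^1·(≡1), b=3^-8·(≡1) mod 3; (1|3)=+1, (1|3)=+1; (−1)^{1·-8·1}·(+1)^-8·(+1)^1 = +1.
Ram(320943, 13) = {7, 31}; no ℚ_7-point on the conic.

[7, 31]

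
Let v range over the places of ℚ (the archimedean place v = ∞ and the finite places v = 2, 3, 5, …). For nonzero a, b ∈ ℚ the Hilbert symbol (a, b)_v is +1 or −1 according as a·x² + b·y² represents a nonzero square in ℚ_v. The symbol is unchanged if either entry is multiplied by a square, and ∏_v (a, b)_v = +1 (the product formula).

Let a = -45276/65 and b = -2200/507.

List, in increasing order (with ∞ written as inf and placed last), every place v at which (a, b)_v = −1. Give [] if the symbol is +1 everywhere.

Mod squares: a ≡ -15015, b ≡ -66. Check v ∈ {∞, 2, 3, 5, 7, 11, 13}.
v=11: a=11^1·(≡2), b=11^1·(≡9) mod 11; (2|11)=-1, (9|11)=+1; (−1)^{1·1·5}·(-1)^1·(+1)^1 = +1.
v=13: a=13^-1·(≡11), b=13^-2·(≡12) mod 13; (11|13)=-1, (12|13)=+1; (−1)^{-1·-2·6}·(-1)^-2·(+1)^-1 = +1.
v=∞: -15015 < 0 and -66 < 0  ⇒  (a,b)_∞ = -1.
v=7: a=7^3·(≡4), b=7^0·(≡4) mod 7; (4|7)=+1, (4|7)=+1; (−1)^{3·0·3}·(+1)^0·(+1)^3 = +1.
v=3: a=3^1·(≡2), b=3^-1·(≡2) mod 3; (2|3)=-1, (2|3)=-1; (−1)^{1·-1·1}·(-1)^-1·(-1)^1 = -1.
v=5: a=5^-1·(≡3), b=5^2·(≡1) mod 5; (3|5)=-1, (1|5)=+1; (−1)^{-1·2·2}·(-1)^2·(+1)^-1 = +1.
v=2: v_2(a)=2, v_2(b)=3; units ≡ 1, 7 (mod 8); ε·ε+αω+βω = 0·1+2·0+3·0 ≡ 0  ⇒  (a,b)_2 = +1.
Ram(-15015, -66) = {3, ∞}; no ℚ_3-point on the conic.

[3, inf]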